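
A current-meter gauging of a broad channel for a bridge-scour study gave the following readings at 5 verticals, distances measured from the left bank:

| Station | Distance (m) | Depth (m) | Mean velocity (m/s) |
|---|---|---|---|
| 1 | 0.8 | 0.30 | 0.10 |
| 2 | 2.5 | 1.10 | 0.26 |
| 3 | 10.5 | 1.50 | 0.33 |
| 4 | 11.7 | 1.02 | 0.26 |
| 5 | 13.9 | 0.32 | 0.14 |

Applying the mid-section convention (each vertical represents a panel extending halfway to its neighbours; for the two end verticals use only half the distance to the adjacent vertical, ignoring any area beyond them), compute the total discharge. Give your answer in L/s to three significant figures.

4190 L/s

w_1 = (2.5 − 0.8)/2 = 0.85 m; q_1 = 0.10 × 0.30 × 0.85 = 0.02550 m³/s
w_2 = (10.5 − 0.8)/2 = 4.85 m; q_2 = 0.26 × 1.10 × 4.85 = 1.387 m³/s
w_3 = (11.7 − 2.5)/2 = 4.6 m; q_3 = 0.33 × 1.50 × 4.6 = 2.277 m³/s
w_4 = (13.9 − 10.5)/2 = 1.7 m; q_4 = 0.26 × 1.02 × 1.7 = 0.4508 m³/s
w_5 = (13.9 − 11.7)/2 = 1.1 m; q_5 = 0.14 × 0.32 × 1.1 = 0.04928 m³/s
Q = Σ qᵢ = 4.190 m³/s
= 4.190 × 1000 = 4190 L/s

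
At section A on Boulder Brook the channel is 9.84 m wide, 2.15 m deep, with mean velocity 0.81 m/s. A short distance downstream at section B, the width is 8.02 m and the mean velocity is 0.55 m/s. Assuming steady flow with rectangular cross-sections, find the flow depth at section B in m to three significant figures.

Q = A₁V₁ = (9.84×2.15) × 0.81 = 17.14 m³/s
d₂ = Q/(b₂ V₂) = 17.14/(8.02×0.55) = 3.885 m

3.88 m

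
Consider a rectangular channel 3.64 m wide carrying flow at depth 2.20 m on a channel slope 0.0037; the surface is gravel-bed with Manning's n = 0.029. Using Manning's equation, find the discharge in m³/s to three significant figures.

A = b·y = 3.64 × 2.20 = 8.008 m²
P = b + 2y = 3.64 + 2×2.20 = 8.040 m
R = A/P = 8.008/8.040 = 0.9960 m
Q = (1/n)·A·R^(2/3)·S^(1/2) = (1/0.029) × 8.008 × 0.9960^(2/3) × 0.0037^(1/2) = 16.75 m³/s

16.8 m³/s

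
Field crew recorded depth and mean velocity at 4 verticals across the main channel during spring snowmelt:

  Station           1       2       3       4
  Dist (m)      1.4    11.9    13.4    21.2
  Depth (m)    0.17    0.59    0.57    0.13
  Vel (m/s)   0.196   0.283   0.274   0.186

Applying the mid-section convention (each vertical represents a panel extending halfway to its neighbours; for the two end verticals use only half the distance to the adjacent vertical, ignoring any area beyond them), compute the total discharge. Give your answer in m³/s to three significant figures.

w_1 = (11.9 − 1.4)/2 = 5.25 m; q_1 = 0.196 × 0.17 × 5.25 = 0.1749 m³/s
w_2 = (13.4 − 1.4)/2 = 6 m; q_2 = 0.283 × 0.59 × 6 = 1.002 m³/s
w_3 = (21.2 − 11.9)/2 = 4.65 m; q_3 = 0.274 × 0.57 × 4.65 = 0.7262 m³/s
w_4 = (21.2 − 13.4)/2 = 3.9 m; q_4 = 0.186 × 0.13 × 3.9 = 0.09430 m³/s
Q = Σ qᵢ = 1.997 m³/s

2.00 m³/s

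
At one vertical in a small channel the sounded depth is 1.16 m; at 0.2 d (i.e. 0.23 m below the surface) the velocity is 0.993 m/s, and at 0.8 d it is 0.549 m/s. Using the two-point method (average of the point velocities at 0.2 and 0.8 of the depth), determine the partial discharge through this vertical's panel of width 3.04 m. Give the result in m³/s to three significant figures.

2.72 m³/s

v̄ = (0.993 + 0.549) / 2 = 0.7710 m/s
q = v̄ × d × w = 0.7710 × 1.16 × 3.04 = 2.719 m³/s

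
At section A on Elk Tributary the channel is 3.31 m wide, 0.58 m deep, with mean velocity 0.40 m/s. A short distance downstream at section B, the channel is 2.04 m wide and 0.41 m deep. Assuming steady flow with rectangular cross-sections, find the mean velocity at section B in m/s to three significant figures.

Q = A₁V₁ = (3.31×0.58) × 0.40 = 0.7679 m³/s
A₂ = 2.04 × 0.41 = 0.8364 m²
V₂ = Q/A₂ = 0.7679/0.8364 = 0.9181 m/s

0.918 m/s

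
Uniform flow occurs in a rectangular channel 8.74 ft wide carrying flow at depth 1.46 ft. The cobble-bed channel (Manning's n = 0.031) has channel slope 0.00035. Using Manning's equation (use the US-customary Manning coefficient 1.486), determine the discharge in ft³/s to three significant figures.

12.2 ft³/s

A = b·y = 8.74 × 1.46 = 12.76 ft²
P = b + 2y = 8.74 + 2×1.46 = 11.66 ft
R = A/P = 12.76/11.66 = 1.094 ft
Q = (1.486/n)·A·R^(2/3)·S^(1/2) = (1.486/0.031) × 12.76 × 1.094^(2/3) × 0.00035^(1/2) = 12.15 ft³/s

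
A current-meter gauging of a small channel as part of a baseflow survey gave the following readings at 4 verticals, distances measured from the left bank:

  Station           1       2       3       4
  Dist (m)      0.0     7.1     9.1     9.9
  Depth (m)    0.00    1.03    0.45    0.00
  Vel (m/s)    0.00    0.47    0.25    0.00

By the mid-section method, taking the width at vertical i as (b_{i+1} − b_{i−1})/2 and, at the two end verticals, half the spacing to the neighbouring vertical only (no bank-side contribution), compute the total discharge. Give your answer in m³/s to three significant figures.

2.36 m³/s

w_2 = (9.1 − 0.0)/2 = 4.55 m; q_2 = 0.47 × 1.03 × 4.55 = 2.203 m³/s
w_3 = (9.9 − 7.1)/2 = 1.4 m; q_3 = 0.25 × 0.45 × 1.4 = 0.1575 m³/s
Stations 1, 4 contribute zero (depth or velocity is 0).
Q = Σ qᵢ = 2.360 m³/s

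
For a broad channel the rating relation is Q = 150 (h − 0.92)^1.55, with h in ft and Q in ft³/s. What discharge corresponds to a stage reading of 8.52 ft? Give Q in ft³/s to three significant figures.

Q = 150 × (8.52 − 0.92)^1.55 = 150 × 7.6^1.55 = 3478 ft³/s

3480 ft³/s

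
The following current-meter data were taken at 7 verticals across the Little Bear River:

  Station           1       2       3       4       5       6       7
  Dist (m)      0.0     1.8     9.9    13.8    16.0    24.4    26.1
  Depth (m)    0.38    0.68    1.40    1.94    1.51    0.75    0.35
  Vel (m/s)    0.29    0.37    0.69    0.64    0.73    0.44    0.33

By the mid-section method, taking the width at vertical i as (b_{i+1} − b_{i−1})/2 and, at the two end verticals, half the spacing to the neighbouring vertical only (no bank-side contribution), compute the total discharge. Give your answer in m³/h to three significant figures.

66700 m³/h

w_1 = (1.8 − 0.0)/2 = 0.9 m; q_1 = 0.29 × 0.38 × 0.9 = 0.09918 m³/s
w_2 = (9.9 − 0.0)/2 = 4.95 m; q_2 = 0.37 × 0.68 × 4.95 = 1.245 m³/s
w_3 = (13.8 − 1.8)/2 = 6 m; q_3 = 0.69 × 1.40 × 6 = 5.796 m³/s
w_4 = (16.0 − 9.9)/2 = 3.05 m; q_4 = 0.64 × 1.94 × 3.05 = 3.787 m³/s
w_5 = (24.4 − 13.8)/2 = 5.3 m; q_5 = 0.73 × 1.51 × 5.3 = 5.842 m³/s
w_6 = (26.1 − 16.0)/2 = 5.05 m; q_6 = 0.44 × 0.75 × 5.05 = 1.667 m³/s
w_7 = (26.1 − 24.4)/2 = 0.85 m; q_7 = 0.33 × 0.35 × 0.85 = 0.09818 m³/s
Q = Σ qᵢ = 18.53 m³/s
= 18.53 × 3600 = 66720 m³/h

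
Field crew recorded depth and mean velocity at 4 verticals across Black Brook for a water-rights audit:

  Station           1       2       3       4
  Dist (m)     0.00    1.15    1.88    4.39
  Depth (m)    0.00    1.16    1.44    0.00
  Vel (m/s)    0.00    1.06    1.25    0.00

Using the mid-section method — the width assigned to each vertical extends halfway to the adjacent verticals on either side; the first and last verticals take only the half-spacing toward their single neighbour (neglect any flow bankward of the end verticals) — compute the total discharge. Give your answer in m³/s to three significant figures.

4.07 m³/s

w_2 = (1.88 − 0.00)/2 = 0.94 m; q_2 = 1.06 × 1.16 × 0.94 = 1.156 m³/s
w_3 = (4.39 − 1.15)/2 = 1.62 m; q_3 = 1.25 × 1.44 × 1.62 = 2.916 m³/s
Stations 1, 4 contribute zero (depth or velocity is 0).
Q = Σ qᵢ = 4.072 m³/s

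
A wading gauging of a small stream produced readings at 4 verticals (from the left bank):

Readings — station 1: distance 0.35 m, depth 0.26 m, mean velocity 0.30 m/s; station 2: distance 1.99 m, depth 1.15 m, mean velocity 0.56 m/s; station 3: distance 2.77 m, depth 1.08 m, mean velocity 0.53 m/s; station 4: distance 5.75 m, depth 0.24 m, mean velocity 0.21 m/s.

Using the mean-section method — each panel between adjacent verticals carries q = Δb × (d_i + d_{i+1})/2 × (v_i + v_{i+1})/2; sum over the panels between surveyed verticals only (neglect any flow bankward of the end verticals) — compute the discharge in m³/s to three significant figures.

1.70 m³/s

Panel 1-2: Δb = 1.64 m, d̄ = (0.26+1.15)/2 = 0.705, v̄ = (0.30+0.56)/2 = 0.43 → q = 1.64×0.705×0.43 = 0.4972 m³/s
Panel 2-3: Δb = 0.78 m, d̄ = (1.15+1.08)/2 = 1.115, v̄ = (0.56+0.53)/2 = 0.545 → q = 0.78×1.115×0.545 = 0.4740 m³/s
Panel 3-4: Δb = 2.98 m, d̄ = (1.08+0.24)/2 = 0.66, v̄ = (0.53+0.21)/2 = 0.37 → q = 2.98×0.66×0.37 = 0.7277 m³/s
Q = Σ q = 1.699 m³/s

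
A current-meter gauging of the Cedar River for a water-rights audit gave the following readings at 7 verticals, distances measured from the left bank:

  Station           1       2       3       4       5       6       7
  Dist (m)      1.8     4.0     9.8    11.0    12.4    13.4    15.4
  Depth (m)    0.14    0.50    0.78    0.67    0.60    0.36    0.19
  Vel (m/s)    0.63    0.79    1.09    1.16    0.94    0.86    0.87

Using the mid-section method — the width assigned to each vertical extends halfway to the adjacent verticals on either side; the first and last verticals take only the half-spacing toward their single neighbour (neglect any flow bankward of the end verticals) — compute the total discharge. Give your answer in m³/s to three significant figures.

w_1 = (4.0 − 1.8)/2 = 1.1 m; q_1 = 0.63 × 0.14 × 1.1 = 0.09702 m³/s
w_2 = (9.8 − 1.8)/2 = 4 m; q_2 = 0.79 × 0.50 × 4 = 1.580 m³/s
w_3 = (11.0 − 4.0)/2 = 3.5 m; q_3 = 1.09 × 0.78 × 3.5 = 2.976 m³/s
w_4 = (12.4 − 9.8)/2 = 1.3 m; q_4 = 1.16 × 0.67 × 1.3 = 1.010 m³/s
w_5 = (13.4 − 11.0)/2 = 1.2 m; q_5 = 0.94 × 0.60 × 1.2 = 0.6768 m³/s
w_6 = (15.4 − 12.4)/2 = 1.5 m; q_6 = 0.86 × 0.36 × 1.5 = 0.4644 m³/s
w_7 = (15.4 − 13.4)/2 = 1 m; q_7 = 0.87 × 0.19 × 1 = 0.1653 m³/s
Q = Σ qᵢ = 6.970 m³/s

6.97 m³/s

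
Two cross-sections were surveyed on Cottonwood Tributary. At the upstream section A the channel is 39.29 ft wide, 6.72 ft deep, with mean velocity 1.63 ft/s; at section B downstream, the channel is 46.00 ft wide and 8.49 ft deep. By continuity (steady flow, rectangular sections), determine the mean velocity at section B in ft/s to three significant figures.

Q = A₁V₁ = (39.29×6.72) × 1.63 = 430.4 ft³/s
A₂ = 46.00 × 8.49 = 390.5 ft²
V₂ = Q/A₂ = 430.4/390.5 = 1.102 ft/s

1.10 ft/s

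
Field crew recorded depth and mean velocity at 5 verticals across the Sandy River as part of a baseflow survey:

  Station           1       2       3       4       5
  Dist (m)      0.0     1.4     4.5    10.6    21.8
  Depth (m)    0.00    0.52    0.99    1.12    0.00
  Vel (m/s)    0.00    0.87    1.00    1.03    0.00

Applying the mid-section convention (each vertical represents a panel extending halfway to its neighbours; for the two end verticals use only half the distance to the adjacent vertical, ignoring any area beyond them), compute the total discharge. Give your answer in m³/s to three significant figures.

w_2 = (4.5 − 0.0)/2 = 2.25 m; q_2 = 0.87 × 0.52 × 2.25 = 1.018 m³/s
w_3 = (10.6 − 1.4)/2 = 4.6 m; q_3 = 1.00 × 0.99 × 4.6 = 4.554 m³/s
w_4 = (21.8 − 4.5)/2 = 8.65 m; q_4 = 1.03 × 1.12 × 8.65 = 9.979 m³/s
Stations 1, 5 contribute zero (depth or velocity is 0).
Q = Σ qᵢ = 15.55 m³/s

15.6 m³/s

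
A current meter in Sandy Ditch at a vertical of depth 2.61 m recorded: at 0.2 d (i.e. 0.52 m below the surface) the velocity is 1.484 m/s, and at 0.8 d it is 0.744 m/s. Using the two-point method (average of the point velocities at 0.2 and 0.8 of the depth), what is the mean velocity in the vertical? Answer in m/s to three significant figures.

1.11 m/s

v̄ = (1.484 + 0.744) / 2 = 1.114 m/s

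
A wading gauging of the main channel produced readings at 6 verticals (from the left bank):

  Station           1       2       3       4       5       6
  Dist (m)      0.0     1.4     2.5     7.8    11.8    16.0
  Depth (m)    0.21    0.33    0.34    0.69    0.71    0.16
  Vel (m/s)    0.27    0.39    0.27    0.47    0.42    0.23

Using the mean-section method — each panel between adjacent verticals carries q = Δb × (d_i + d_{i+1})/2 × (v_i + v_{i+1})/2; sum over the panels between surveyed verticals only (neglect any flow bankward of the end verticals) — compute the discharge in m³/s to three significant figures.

3.10 m³/s

Panel 1-2: Δb = 1.4 m, d̄ = (0.21+0.33)/2 = 0.27, v̄ = (0.27+0.39)/2 = 0.33 → q = 1.4×0.27×0.33 = 0.1247 m³/s
Panel 2-3: Δb = 1.1 m, d̄ = (0.33+0.34)/2 = 0.335, v̄ = (0.39+0.27)/2 = 0.33 → q = 1.1×0.335×0.33 = 0.1216 m³/s
Panel 3-4: Δb = 5.3 m, d̄ = (0.34+0.69)/2 = 0.515, v̄ = (0.27+0.47)/2 = 0.37 → q = 5.3×0.515×0.37 = 1.010 m³/s
Panel 4-5: Δb = 4 m, d̄ = (0.69+0.71)/2 = 0.7, v̄ = (0.47+0.42)/2 = 0.445 → q = 4×0.7×0.445 = 1.246 m³/s
Panel 5-6: Δb = 4.2 m, d̄ = (0.71+0.16)/2 = 0.435, v̄ = (0.42+0.23)/2 = 0.325 → q = 4.2×0.435×0.325 = 0.5938 m³/s
Q = Σ q = 3.096 m³/s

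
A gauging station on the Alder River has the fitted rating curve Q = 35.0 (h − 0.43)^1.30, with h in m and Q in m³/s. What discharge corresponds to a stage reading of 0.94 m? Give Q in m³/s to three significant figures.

Q = 35.0 × (0.94 − 0.43)^1.30 = 35.0 × 0.51^1.30 = 14.59 m³/s

14.6 m³/s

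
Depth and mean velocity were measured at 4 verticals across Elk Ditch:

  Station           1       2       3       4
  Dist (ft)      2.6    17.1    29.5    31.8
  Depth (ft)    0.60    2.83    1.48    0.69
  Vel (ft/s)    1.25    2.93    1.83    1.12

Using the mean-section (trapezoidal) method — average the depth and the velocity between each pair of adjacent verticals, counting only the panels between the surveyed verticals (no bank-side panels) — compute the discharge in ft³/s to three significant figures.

Panel 1-2: Δb = 14.5 ft, d̄ = (0.60+2.83)/2 = 1.715, v̄ = (1.25+2.93)/2 = 2.09 → q = 14.5×1.715×2.09 = 51.97 ft³/s
Panel 2-3: Δb = 12.4 ft, d̄ = (2.83+1.48)/2 = 2.155, v̄ = (2.93+1.83)/2 = 2.38 → q = 12.4×2.155×2.38 = 63.60 ft³/s
Panel 3-4: Δb = 2.3 ft, d̄ = (1.48+0.69)/2 = 1.085, v̄ = (1.83+1.12)/2 = 1.475 → q = 2.3×1.085×1.475 = 3.681 ft³/s
Q = Σ q = 119.3 ft³/s

119 ft³/s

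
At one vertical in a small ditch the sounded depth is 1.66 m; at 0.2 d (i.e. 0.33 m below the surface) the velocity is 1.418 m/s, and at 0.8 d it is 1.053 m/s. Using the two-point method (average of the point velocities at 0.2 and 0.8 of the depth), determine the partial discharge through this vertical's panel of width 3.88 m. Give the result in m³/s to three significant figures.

v̄ = (1.418 + 1.053) / 2 = 1.236 m/s
q = v̄ × d × w = 1.236 × 1.66 × 3.88 = 7.958 m³/s

7.96 m³/s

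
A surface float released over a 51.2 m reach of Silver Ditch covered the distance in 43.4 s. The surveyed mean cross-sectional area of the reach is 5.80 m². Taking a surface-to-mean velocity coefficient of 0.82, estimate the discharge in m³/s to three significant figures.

v_surface = L / t̄ = 51.2 / 43.4 = 1.180 m/s
v_mean = 0.82 × 1.180 = 0.9674 m/s
Q = A × v_mean = 5.80 × 0.9674 = 5.611 m³/s

5.61 m³/s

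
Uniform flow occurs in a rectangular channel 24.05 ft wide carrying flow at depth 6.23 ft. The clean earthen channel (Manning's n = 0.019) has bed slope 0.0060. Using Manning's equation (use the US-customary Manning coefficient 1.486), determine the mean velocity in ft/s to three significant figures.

A = b·y = 24.05 × 6.23 = 149.8 ft²
P = b + 2y = 24.05 + 2×6.23 = 36.51 ft
R = A/P = 149.8/36.51 = 4.104 ft
Q = (1.486/n)·A·R^(2/3)·S^(1/2) = (1.486/0.019) × 149.8 × 4.104^(2/3) × 0.0060^(1/2) = 2327 ft³/s
V = Q/A = 2327/149.8 = 15.53 ft/s

15.5 ft/s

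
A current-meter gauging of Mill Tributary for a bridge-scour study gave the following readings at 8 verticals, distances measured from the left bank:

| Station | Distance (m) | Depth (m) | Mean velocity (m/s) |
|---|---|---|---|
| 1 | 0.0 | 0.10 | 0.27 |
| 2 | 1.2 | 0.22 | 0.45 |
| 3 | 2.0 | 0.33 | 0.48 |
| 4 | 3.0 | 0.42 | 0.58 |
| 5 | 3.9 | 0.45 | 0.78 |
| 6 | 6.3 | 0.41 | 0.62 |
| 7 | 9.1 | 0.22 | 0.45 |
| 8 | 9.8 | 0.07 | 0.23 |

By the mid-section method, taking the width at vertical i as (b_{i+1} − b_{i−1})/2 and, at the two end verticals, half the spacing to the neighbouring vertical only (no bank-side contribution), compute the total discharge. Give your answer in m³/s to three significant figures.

1.91 m³/s

w_1 = (1.2 − 0.0)/2 = 0.6 m; q_1 = 0.27 × 0.10 × 0.6 = 0.01620 m³/s
w_2 = (2.0 − 0.0)/2 = 1 m; q_2 = 0.45 × 0.22 × 1 = 0.09900 m³/s
w_3 = (3.0 − 1.2)/2 = 0.9 m; q_3 = 0.48 × 0.33 × 0.9 = 0.1426 m³/s
w_4 = (3.9 − 2.0)/2 = 0.95 m; q_4 = 0.58 × 0.42 × 0.95 = 0.2314 m³/s
w_5 = (6.3 − 3.0)/2 = 1.65 m; q_5 = 0.78 × 0.45 × 1.65 = 0.5792 m³/s
w_6 = (9.1 − 3.9)/2 = 2.6 m; q_6 = 0.62 × 0.41 × 2.6 = 0.6609 m³/s
w_7 = (9.8 − 6.3)/2 = 1.75 m; q_7 = 0.45 × 0.22 × 1.75 = 0.1733 m³/s
w_8 = (9.8 − 9.1)/2 = 0.35 m; q_8 = 0.23 × 0.07 × 0.35 = 0.005635 m³/s
Q = Σ qᵢ = 1.908 m³/s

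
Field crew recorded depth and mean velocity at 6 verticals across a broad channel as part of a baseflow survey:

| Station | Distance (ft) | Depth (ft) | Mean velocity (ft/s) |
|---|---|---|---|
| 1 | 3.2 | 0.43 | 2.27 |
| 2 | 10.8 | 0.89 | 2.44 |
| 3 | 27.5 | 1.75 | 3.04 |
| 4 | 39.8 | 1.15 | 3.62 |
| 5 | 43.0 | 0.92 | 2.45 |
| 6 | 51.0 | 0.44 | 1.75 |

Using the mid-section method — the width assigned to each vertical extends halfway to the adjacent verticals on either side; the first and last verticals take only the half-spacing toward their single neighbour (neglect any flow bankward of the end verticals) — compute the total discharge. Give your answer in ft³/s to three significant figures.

155 ft³/s

w_1 = (10.8 − 3.2)/2 = 3.8 ft; q_1 = 2.27 × 0.43 × 3.8 = 3.709 ft³/s
w_2 = (27.5 − 3.2)/2 = 12.15 ft; q_2 = 2.44 × 0.89 × 12.15 = 26.38 ft³/s
w_3 = (39.8 − 10.8)/2 = 14.5 ft; q_3 = 3.04 × 1.75 × 14.5 = 77.14 ft³/s
w_4 = (43.0 − 27.5)/2 = 7.75 ft; q_4 = 3.62 × 1.15 × 7.75 = 32.26 ft³/s
w_5 = (51.0 − 39.8)/2 = 5.6 ft; q_5 = 2.45 × 0.92 × 5.6 = 12.62 ft³/s
w_6 = (51.0 − 43.0)/2 = 4 ft; q_6 = 1.75 × 0.44 × 4 = 3.080 ft³/s
Q = Σ qᵢ = 155.2 ft³/s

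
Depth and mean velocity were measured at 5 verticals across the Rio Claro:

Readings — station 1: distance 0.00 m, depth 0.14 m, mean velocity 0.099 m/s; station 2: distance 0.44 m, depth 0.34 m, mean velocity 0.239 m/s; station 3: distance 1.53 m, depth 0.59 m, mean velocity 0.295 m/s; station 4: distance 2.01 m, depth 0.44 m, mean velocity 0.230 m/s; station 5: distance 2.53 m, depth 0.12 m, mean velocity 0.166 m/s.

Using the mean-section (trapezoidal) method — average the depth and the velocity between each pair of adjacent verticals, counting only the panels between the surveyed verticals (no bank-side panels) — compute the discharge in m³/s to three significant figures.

0.247 m³/s

Panel 1-2: Δb = 0.44 m, d̄ = (0.14+0.34)/2 = 0.24, v̄ = (0.099+0.239)/2 = 0.169 → q = 0.44×0.24×0.169 = 0.01785 m³/s
Panel 2-3: Δb = 1.09 m, d̄ = (0.34+0.59)/2 = 0.465, v̄ = (0.239+0.295)/2 = 0.267 → q = 1.09×0.465×0.267 = 0.1353 m³/s
Panel 3-4: Δb = 0.48 m, d̄ = (0.59+0.44)/2 = 0.515, v̄ = (0.295+0.230)/2 = 0.2625 → q = 0.48×0.515×0.2625 = 0.06489 m³/s
Panel 4-5: Δb = 0.52 m, d̄ = (0.44+0.12)/2 = 0.28, v̄ = (0.230+0.166)/2 = 0.198 → q = 0.52×0.28×0.198 = 0.02883 m³/s
Q = Σ q = 0.2469 m³/s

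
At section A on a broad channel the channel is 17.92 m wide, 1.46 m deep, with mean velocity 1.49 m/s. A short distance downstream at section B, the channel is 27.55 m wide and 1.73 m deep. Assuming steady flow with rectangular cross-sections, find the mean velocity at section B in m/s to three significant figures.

0.818 m/s

Q = A₁V₁ = (17.92×1.46) × 1.49 = 38.98 m³/s
A₂ = 27.55 × 1.73 = 47.66 m²
V₂ = Q/A₂ = 38.98/47.66 = 0.8179 m/s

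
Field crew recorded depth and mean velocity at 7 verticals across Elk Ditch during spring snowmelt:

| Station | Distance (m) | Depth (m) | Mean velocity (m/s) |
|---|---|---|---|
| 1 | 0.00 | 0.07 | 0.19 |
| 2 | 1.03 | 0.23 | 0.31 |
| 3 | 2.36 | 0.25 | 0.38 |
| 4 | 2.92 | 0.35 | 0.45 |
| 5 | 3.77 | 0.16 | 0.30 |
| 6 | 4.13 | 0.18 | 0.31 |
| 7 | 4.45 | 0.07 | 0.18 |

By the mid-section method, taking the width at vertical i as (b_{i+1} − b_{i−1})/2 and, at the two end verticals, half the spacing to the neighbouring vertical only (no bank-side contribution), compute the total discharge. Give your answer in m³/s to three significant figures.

w_1 = (1.03 − 0.00)/2 = 0.515 m; q_1 = 0.19 × 0.07 × 0.515 = 0.006850 m³/s
w_2 = (2.36 − 0.00)/2 = 1.18 m; q_2 = 0.31 × 0.23 × 1.18 = 0.08413 m³/s
w_3 = (2.92 − 1.03)/2 = 0.945 m; q_3 = 0.38 × 0.25 × 0.945 = 0.08978 m³/s
w_4 = (3.77 − 2.36)/2 = 0.705 m; q_4 = 0.45 × 0.35 × 0.705 = 0.1110 m³/s
w_5 = (4.13 − 2.92)/2 = 0.605 m; q_5 = 0.30 × 0.16 × 0.605 = 0.02904 m³/s
w_6 = (4.45 − 3.77)/2 = 0.34 m; q_6 = 0.31 × 0.18 × 0.34 = 0.01897 m³/s
w_7 = (4.45 − 4.13)/2 = 0.16 m; q_7 = 0.18 × 0.07 × 0.16 = 0.002016 m³/s
Q = Σ qᵢ = 0.3418 m³/s

0.342 m³/s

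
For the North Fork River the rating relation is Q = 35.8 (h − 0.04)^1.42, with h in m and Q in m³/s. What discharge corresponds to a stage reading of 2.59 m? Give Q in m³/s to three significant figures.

135 m³/s

Q = 35.8 × (2.59 − 0.04)^1.42 = 35.8 × 2.55^1.42 = 135.3 m³/s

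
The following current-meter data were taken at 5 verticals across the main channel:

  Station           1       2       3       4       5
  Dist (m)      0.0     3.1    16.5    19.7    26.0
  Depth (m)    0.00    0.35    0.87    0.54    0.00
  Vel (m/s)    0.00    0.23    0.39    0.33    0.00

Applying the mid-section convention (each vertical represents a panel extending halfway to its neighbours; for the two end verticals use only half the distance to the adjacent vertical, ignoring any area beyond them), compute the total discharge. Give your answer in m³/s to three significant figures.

w_2 = (16.5 − 0.0)/2 = 8.25 m; q_2 = 0.23 × 0.35 × 8.25 = 0.6641 m³/s
w_3 = (19.7 − 3.1)/2 = 8.3 m; q_3 = 0.39 × 0.87 × 8.3 = 2.816 m³/s
w_4 = (26.0 − 16.5)/2 = 4.75 m; q_4 = 0.33 × 0.54 × 4.75 = 0.8465 m³/s
Stations 1, 5 contribute zero (depth or velocity is 0).
Q = Σ qᵢ = 4.327 m³/s

4.33 m³/s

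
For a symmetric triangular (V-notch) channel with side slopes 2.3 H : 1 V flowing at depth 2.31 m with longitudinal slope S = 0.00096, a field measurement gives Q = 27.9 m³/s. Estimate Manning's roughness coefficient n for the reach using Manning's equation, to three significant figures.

0.0142

A = z·y² = 2.3×2.31² = 12.27 m²
P = 2y√(1+z²) = 2×2.31×√(1+2.3²) = 11.59 m
R = A/P = 12.27/11.59 = 1.059 m
n = (1/Q)·A·R^(2/3)·S^(1/2) = (1/27.9) × 12.27 × 1.039 × 0.03098 = 0.01416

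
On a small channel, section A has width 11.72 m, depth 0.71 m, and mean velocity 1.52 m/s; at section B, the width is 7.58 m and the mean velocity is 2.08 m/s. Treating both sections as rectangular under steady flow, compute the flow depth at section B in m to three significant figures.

Q = A₁V₁ = (11.72×0.71) × 1.52 = 12.65 m³/s
d₂ = Q/(b₂ V₂) = 12.65/(7.58×2.08) = 0.8022 m

0.802 m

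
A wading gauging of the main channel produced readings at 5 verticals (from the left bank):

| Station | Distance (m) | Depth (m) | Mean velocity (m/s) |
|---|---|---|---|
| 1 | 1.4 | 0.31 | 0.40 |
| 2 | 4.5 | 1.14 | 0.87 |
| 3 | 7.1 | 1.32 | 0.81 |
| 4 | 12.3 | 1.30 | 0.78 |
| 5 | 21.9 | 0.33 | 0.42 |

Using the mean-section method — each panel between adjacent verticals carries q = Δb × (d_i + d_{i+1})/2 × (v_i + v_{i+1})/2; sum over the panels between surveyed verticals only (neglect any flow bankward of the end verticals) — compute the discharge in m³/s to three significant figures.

14.2 m³/s

Panel 1-2: Δb = 3.1 m, d̄ = (0.31+1.14)/2 = 0.725, v̄ = (0.40+0.87)/2 = 0.635 → q = 3.1×0.725×0.635 = 1.427 m³/s
Panel 2-3: Δb = 2.6 m, d̄ = (1.14+1.32)/2 = 1.23, v̄ = (0.87+0.81)/2 = 0.84 → q = 2.6×1.23×0.84 = 2.686 m³/s
Panel 3-4: Δb = 5.2 m, d̄ = (1.32+1.30)/2 = 1.31, v̄ = (0.81+0.78)/2 = 0.795 → q = 5.2×1.31×0.795 = 5.416 m³/s
Panel 4-5: Δb = 9.6 m, d̄ = (1.30+0.33)/2 = 0.815, v̄ = (0.78+0.42)/2 = 0.6 → q = 9.6×0.815×0.6 = 4.694 m³/s
Q = Σ q = 14.22 m³/s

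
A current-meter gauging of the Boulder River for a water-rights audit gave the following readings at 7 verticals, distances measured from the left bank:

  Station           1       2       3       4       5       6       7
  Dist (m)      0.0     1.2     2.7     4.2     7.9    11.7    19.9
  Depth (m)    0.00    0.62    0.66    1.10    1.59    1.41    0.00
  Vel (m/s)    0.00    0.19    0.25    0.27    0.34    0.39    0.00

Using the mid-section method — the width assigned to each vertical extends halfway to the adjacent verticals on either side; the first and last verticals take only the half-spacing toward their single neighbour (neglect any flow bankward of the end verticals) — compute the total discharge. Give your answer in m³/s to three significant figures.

w_2 = (2.7 − 0.0)/2 = 1.35 m; q_2 = 0.19 × 0.62 × 1.35 = 0.1590 m³/s
w_3 = (4.2 − 1.2)/2 = 1.5 m; q_3 = 0.25 × 0.66 × 1.5 = 0.2475 m³/s
w_4 = (7.9 − 2.7)/2 = 2.6 m; q_4 = 0.27 × 1.10 × 2.6 = 0.7722 m³/s
w_5 = (11.7 − 4.2)/2 = 3.75 m; q_5 = 0.34 × 1.59 × 3.75 = 2.027 m³/s
w_6 = (19.9 − 7.9)/2 = 6 m; q_6 = 0.39 × 1.41 × 6 = 3.299 m³/s
Stations 1, 7 contribute zero (depth or velocity is 0).
Q = Σ qᵢ = 6.505 m³/s

6.51 m³/s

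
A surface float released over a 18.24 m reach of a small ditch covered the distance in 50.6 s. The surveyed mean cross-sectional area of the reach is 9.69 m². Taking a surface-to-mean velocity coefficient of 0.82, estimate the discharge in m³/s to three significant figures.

v_surface = L / t̄ = 18.24 / 50.6 = 0.3605 m/s
v_mean = 0.82 × 0.3605 = 0.2956 m/s
Q = A × v_mean = 9.69 × 0.2956 = 2.864 m³/s

2.86 m³/s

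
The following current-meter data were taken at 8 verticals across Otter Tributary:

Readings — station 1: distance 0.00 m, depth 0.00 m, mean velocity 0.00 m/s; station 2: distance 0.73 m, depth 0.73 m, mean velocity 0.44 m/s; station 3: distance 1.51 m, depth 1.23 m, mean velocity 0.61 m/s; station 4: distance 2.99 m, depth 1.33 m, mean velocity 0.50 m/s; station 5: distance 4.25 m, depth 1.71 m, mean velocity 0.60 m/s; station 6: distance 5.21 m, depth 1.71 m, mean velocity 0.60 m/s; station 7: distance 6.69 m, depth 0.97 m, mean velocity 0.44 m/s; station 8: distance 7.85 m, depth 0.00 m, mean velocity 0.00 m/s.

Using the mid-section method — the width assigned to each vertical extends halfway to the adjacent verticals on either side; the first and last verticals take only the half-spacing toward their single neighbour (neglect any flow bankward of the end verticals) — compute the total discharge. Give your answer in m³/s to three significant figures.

4.96 m³/s

w_2 = (1.51 − 0.00)/2 = 0.755 m; q_2 = 0.44 × 0.73 × 0.755 = 0.2425 m³/s
w_3 = (2.99 − 0.73)/2 = 1.13 m; q_3 = 0.61 × 1.23 × 1.13 = 0.8478 m³/s
w_4 = (4.25 − 1.51)/2 = 1.37 m; q_4 = 0.50 × 1.33 × 1.37 = 0.9111 m³/s
w_5 = (5.21 − 2.99)/2 = 1.11 m; q_5 = 0.60 × 1.71 × 1.11 = 1.139 m³/s
w_6 = (6.69 − 4.25)/2 = 1.22 m; q_6 = 0.60 × 1.71 × 1.22 = 1.252 m³/s
w_7 = (7.85 − 5.21)/2 = 1.32 m; q_7 = 0.44 × 0.97 × 1.32 = 0.5634 m³/s
Stations 1, 8 contribute zero (depth or velocity is 0).
Q = Σ qᵢ = 4.955 m³/s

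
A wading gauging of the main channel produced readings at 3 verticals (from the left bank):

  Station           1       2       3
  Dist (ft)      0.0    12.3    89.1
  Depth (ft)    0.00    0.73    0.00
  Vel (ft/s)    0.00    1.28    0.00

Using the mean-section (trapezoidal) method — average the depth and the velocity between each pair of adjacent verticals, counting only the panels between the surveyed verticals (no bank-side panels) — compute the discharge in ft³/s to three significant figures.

Panel 1-2: Δb = 12.3 ft, d̄ = (0.00+0.73)/2 = 0.365, v̄ = (0.00+1.28)/2 = 0.64 → q = 12.3×0.365×0.64 = 2.873 ft³/s
Panel 2-3: Δb = 76.8 ft, d̄ = (0.73+0.00)/2 = 0.365, v̄ = (1.28+0.00)/2 = 0.64 → q = 76.8×0.365×0.64 = 17.94 ft³/s
Q = Σ q = 20.81 ft³/s

20.8 ft³/s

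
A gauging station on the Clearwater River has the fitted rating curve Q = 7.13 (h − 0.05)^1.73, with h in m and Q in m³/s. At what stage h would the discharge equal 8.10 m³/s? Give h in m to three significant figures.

h − h₀ = (Q/C)^(1/b) = (8.10/7.13)^(1/1.73) = 1.077 m
h = 0.05 + 1.077 = 1.127 m

1.13 m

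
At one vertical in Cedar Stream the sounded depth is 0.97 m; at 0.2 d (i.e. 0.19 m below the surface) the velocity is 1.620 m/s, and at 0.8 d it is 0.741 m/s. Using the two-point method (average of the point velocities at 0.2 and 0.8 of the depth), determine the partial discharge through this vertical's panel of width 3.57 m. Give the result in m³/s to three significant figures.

v̄ = (1.620 + 0.741) / 2 = 1.181 m/s
q = v̄ × d × w = 1.181 × 0.97 × 3.57 = 4.088 m³/s

4.09 m³/s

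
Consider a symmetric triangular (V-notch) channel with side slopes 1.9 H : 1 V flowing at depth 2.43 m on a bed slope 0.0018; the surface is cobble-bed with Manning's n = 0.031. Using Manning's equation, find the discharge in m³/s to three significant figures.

A = z·y² = 1.9×2.43² = 11.22 m²
P = 2y√(1+z²) = 2×2.43×√(1+1.9²) = 10.43 m
R = A/P = 11.22/10.43 = 1.075 m
Q = (1/n)·A·R^(2/3)·S^(1/2) = (1/0.031) × 11.22 × 1.075^(2/3) × 0.0018^(1/2) = 16.11 m³/s

16.1 m³/s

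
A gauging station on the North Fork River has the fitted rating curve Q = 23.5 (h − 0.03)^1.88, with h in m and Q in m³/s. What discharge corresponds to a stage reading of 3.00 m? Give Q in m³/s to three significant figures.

182 m³/s

Q = 23.5 × (3.00 − 0.03)^1.88 = 23.5 × 2.97^1.88 = 181.9 m³/s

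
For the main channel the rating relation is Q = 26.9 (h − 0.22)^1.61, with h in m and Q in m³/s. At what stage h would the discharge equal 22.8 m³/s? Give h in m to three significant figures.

h − h₀ = (Q/C)^(1/b) = (22.8/26.9)^(1/1.61) = 0.9024 m
h = 0.22 + 0.9024 = 1.122 m

1.12 m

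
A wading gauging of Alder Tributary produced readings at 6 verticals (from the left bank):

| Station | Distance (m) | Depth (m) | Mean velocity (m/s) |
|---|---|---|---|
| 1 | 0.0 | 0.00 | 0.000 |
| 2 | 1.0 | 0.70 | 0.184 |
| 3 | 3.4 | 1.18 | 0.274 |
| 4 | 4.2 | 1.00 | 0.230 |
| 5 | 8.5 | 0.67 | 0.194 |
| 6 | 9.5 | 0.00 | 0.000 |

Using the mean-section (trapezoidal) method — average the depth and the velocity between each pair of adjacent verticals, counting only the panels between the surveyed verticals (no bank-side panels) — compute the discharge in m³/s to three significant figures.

1.56 m³/s

Panel 1-2: Δb = 1 m, d̄ = (0.00+0.70)/2 = 0.35, v̄ = (0.000+0.184)/2 = 0.092 → q = 1×0.35×0.092 = 0.03220 m³/s
Panel 2-3: Δb = 2.4 m, d̄ = (0.70+1.18)/2 = 0.94, v̄ = (0.184+0.274)/2 = 0.229 → q = 2.4×0.94×0.229 = 0.5166 m³/s
Panel 3-4: Δb = 0.8 m, d̄ = (1.18+1.00)/2 = 1.09, v̄ = (0.274+0.230)/2 = 0.252 → q = 0.8×1.09×0.252 = 0.2197 m³/s
Panel 4-5: Δb = 4.3 m, d̄ = (1.00+0.67)/2 = 0.835, v̄ = (0.230+0.194)/2 = 0.212 → q = 4.3×0.835×0.212 = 0.7612 m³/s
Panel 5-6: Δb = 1 m, d̄ = (0.67+0.00)/2 = 0.335, v̄ = (0.194+0.000)/2 = 0.097 → q = 1×0.335×0.097 = 0.03250 m³/s
Q = Σ q = 1.562 m³/s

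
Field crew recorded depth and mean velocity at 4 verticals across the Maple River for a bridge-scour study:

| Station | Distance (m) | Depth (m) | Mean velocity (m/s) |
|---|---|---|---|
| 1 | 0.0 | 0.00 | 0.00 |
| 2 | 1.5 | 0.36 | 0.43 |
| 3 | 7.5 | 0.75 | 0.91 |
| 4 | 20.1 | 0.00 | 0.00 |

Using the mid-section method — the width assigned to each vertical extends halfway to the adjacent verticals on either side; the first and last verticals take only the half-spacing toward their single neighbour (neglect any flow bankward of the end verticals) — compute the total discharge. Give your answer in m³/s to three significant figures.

6.93 m³/s

w_2 = (7.5 − 0.0)/2 = 3.75 m; q_2 = 0.43 × 0.36 × 3.75 = 0.5805 m³/s
w_3 = (20.1 − 1.5)/2 = 9.3 m; q_3 = 0.91 × 0.75 × 9.3 = 6.347 m³/s
Stations 1, 4 contribute zero (depth or velocity is 0).
Q = Σ qᵢ = 6.928 m³/s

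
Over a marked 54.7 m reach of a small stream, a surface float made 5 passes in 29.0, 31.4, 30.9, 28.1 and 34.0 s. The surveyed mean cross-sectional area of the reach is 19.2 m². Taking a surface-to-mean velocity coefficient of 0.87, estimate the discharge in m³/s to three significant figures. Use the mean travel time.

29.8 m³/s

t̄ = (29.0 + 31.4 + 30.9 + 28.1 + 34.0) / 5 = 30.68 s
v_surface = L / t̄ = 54.7 / 30.68 = 1.783 m/s
v_mean = 0.87 × 1.783 = 1.551 m/s
Q = A × v_mean = 19.2 × 1.551 = 29.78 m³/s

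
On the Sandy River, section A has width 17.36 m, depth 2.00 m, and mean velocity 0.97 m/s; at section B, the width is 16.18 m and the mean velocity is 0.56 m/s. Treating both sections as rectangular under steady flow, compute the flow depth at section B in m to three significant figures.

Q = A₁V₁ = (17.36×2.00) × 0.97 = 33.68 m³/s
d₂ = Q/(b₂ V₂) = 33.68/(16.18×0.56) = 3.717 m

3.72 m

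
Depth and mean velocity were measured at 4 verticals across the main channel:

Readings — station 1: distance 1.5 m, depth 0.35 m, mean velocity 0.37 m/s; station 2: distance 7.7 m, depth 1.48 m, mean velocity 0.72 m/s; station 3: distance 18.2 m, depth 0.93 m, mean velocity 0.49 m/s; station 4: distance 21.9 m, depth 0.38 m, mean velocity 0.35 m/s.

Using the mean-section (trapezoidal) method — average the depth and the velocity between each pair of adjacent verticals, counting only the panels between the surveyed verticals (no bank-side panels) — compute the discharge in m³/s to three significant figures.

11.8 m³/s

Panel 1-2: Δb = 6.2 m, d̄ = (0.35+1.48)/2 = 0.915, v̄ = (0.37+0.72)/2 = 0.545 → q = 6.2×0.915×0.545 = 3.092 m³/s
Panel 2-3: Δb = 10.5 m, d̄ = (1.48+0.93)/2 = 1.205, v̄ = (0.72+0.49)/2 = 0.605 → q = 10.5×1.205×0.605 = 7.655 m³/s
Panel 3-4: Δb = 3.7 m, d̄ = (0.93+0.38)/2 = 0.655, v̄ = (0.49+0.35)/2 = 0.42 → q = 3.7×0.655×0.42 = 1.018 m³/s
Q = Σ q = 11.76 m³/s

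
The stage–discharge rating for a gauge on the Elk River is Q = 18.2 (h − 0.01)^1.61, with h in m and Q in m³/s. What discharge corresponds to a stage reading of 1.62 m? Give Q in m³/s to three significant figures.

Q = 18.2 × (1.62 − 0.01)^1.61 = 18.2 × 1.61^1.61 = 39.18 m³/s

39.2 m³/s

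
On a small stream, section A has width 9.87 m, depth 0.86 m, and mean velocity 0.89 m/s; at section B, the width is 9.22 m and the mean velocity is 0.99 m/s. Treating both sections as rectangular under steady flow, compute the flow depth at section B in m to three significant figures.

0.828 m

Q = A₁V₁ = (9.87×0.86) × 0.89 = 7.554 m³/s
d₂ = Q/(b₂ V₂) = 7.554/(9.22×0.99) = 0.8276 m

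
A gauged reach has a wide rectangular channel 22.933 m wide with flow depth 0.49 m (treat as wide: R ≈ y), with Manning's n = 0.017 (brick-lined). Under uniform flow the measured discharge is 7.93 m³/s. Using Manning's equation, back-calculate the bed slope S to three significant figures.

A = b·y = 22.933 × 0.49 = 11.24 m²
Wide channel: R ≈ y = 0.49 m
S = (Q·n / (1·A·R^(2/3)))² = (7.93×0.017 / (1×11.24×0.6215))² = 0.0003726

0.000373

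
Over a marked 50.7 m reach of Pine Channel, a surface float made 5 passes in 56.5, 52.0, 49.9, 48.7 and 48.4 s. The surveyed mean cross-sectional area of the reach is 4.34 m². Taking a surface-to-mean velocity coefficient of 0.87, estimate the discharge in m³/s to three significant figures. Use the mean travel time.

3.75 m³/s

t̄ = (56.5 + 52.0 + 49.9 + 48.7 + 48.4) / 5 = 51.1 s
v_surface = L / t̄ = 50.7 / 51.1 = 0.9922 m/s
v_mean = 0.87 × 0.9922 = 0.8632 m/s
Q = A × v_mean = 4.34 × 0.8632 = 3.746 m³/s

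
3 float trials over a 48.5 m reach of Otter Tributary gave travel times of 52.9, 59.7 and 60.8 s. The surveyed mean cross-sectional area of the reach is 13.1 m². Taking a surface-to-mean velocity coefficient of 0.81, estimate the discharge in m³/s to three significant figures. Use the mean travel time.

8.90 m³/s

t̄ = (52.9 + 59.7 + 60.8) / 3 = 57.8 s
v_surface = L / t̄ = 48.5 / 57.8 = 0.8391 m/s
v_mean = 0.81 × 0.8391 = 0.6797 m/s
Q = A × v_mean = 13.1 × 0.6797 = 8.904 m³/s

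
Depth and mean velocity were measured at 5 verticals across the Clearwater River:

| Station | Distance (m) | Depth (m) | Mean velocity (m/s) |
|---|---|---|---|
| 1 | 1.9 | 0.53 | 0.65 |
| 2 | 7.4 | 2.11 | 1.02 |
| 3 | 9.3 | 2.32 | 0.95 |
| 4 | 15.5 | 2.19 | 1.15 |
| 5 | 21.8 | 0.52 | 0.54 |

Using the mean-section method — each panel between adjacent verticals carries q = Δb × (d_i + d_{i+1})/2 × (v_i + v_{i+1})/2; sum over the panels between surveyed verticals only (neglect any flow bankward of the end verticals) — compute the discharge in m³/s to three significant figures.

Panel 1-2: Δb = 5.5 m, d̄ = (0.53+2.11)/2 = 1.32, v̄ = (0.65+1.02)/2 = 0.835 → q = 5.5×1.32×0.835 = 6.062 m³/s
Panel 2-3: Δb = 1.9 m, d̄ = (2.11+2.32)/2 = 2.215, v̄ = (1.02+0.95)/2 = 0.985 → q = 1.9×2.215×0.985 = 4.145 m³/s
Panel 3-4: Δb = 6.2 m, d̄ = (2.32+2.19)/2 = 2.255, v̄ = (0.95+1.15)/2 = 1.05 → q = 6.2×2.255×1.05 = 14.68 m³/s
Panel 4-5: Δb = 6.3 m, d̄ = (2.19+0.52)/2 = 1.355, v̄ = (1.15+0.54)/2 = 0.845 → q = 6.3×1.355×0.845 = 7.213 m³/s
Q = Σ q = 32.10 m³/s

32.1 m³/s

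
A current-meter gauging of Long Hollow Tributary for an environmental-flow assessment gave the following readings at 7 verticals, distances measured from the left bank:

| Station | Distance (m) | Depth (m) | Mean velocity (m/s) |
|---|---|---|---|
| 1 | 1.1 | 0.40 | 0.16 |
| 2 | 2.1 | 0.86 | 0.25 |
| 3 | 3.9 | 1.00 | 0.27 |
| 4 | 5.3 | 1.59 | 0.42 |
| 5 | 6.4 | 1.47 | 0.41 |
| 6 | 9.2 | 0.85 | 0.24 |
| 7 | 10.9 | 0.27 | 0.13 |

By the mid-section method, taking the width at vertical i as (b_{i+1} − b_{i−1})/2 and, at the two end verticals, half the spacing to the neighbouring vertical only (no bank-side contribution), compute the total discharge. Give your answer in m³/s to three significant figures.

w_1 = (2.1 − 1.1)/2 = 0.5 m; q_1 = 0.16 × 0.40 × 0.5 = 0.03200 m³/s
w_2 = (3.9 − 1.1)/2 = 1.4 m; q_2 = 0.25 × 0.86 × 1.4 = 0.3010 m³/s
w_3 = (5.3 − 2.1)/2 = 1.6 m; q_3 = 0.27 × 1.00 × 1.6 = 0.4320 m³/s
w_4 = (6.4 − 3.9)/2 = 1.25 m; q_4 = 0.42 × 1.59 × 1.25 = 0.8348 m³/s
w_5 = (9.2 − 5.3)/2 = 1.95 m; q_5 = 0.41 × 1.47 × 1.95 = 1.175 m³/s
w_6 = (10.9 − 6.4)/2 = 2.25 m; q_6 = 0.24 × 0.85 × 2.25 = 0.4590 m³/s
w_7 = (10.9 − 9.2)/2 = 0.85 m; q_7 = 0.13 × 0.27 × 0.85 = 0.02984 m³/s
Q = Σ qᵢ = 3.264 m³/s

3.26 m³/s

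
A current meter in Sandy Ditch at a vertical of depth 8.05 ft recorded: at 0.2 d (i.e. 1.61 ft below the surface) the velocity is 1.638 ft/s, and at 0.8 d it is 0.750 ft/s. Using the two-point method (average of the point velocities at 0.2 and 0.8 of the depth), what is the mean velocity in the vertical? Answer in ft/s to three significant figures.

1.19 ft/s

v̄ = (1.638 + 0.750) / 2 = 1.194 ft/s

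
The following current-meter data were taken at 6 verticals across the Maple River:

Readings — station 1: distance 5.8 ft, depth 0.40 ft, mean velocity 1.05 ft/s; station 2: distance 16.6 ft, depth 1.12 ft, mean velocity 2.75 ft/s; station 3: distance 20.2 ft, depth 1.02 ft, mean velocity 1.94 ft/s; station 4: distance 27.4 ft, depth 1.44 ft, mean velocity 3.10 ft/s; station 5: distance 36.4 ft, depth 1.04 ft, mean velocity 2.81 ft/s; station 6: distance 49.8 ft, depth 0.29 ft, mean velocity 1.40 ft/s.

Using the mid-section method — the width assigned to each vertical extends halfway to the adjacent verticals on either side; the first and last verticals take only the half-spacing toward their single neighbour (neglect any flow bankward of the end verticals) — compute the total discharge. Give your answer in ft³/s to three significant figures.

w_1 = (16.6 − 5.8)/2 = 5.4 ft; q_1 = 1.05 × 0.40 × 5.4 = 2.268 ft³/s
w_2 = (20.2 − 5.8)/2 = 7.2 ft; q_2 = 2.75 × 1.12 × 7.2 = 22.18 ft³/s
w_3 = (27.4 − 16.6)/2 = 5.4 ft; q_3 = 1.94 × 1.02 × 5.4 = 10.69 ft³/s
w_4 = (36.4 − 20.2)/2 = 8.1 ft; q_4 = 3.10 × 1.44 × 8.1 = 36.16 ft³/s
w_5 = (49.8 − 27.4)/2 = 11.2 ft; q_5 = 2.81 × 1.04 × 11.2 = 32.73 ft³/s
w_6 = (49.8 − 36.4)/2 = 6.7 ft; q_6 = 1.40 × 0.29 × 6.7 = 2.720 ft³/s
Q = Σ qᵢ = 106.7 ft³/s

107 ft³/s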